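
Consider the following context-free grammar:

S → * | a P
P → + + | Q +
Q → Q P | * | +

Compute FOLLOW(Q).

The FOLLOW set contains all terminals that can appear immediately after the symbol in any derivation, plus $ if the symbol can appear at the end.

We compute FOLLOW(Q) using the standard algorithm.
FOLLOW(S) starts with {$}.
FIRST(P) = {*, +}
FIRST(Q) = {*, +}
FIRST(S) = {*, a}
FOLLOW(P) = {$, *, +}
FOLLOW(Q) = {*, +}
FOLLOW(S) = {$}
Therefore, FOLLOW(Q) = {*, +}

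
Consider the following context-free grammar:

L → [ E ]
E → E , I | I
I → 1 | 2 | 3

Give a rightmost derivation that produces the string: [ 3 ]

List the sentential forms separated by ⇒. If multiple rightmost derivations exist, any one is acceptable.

L ⇒ [ E ] ⇒ [ I ] ⇒ [ 3 ]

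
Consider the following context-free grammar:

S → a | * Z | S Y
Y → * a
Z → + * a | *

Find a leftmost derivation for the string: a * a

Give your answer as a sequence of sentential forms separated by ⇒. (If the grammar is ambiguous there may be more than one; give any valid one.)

S ⇒ S Y ⇒ a Y ⇒ a * a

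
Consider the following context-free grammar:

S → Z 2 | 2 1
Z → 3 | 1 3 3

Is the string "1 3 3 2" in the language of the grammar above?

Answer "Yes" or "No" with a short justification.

Yes - a valid derivation exists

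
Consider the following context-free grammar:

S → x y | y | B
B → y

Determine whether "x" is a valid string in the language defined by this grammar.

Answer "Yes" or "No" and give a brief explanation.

No - no valid derivation exists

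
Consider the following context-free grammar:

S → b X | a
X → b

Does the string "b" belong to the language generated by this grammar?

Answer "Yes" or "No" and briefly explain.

No - no valid derivation exists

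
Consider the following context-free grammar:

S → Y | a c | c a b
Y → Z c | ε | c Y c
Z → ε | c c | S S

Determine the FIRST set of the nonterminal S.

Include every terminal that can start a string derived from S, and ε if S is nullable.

We compute FIRST(S) using the standard algorithm.
FIRST(S) = {a, c, ε}
FIRST(Y) = {a, c, ε}
FIRST(Z) = {a, c, ε}
Therefore, FIRST(S) = {a, c, ε}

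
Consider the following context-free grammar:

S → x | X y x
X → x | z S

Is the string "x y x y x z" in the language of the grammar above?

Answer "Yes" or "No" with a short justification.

No - no valid derivation exists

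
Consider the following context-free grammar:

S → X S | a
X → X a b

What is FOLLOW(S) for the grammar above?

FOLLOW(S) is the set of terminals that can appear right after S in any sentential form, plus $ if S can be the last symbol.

We compute FOLLOW(S) using the standard algorithm.
FOLLOW(S) starts with {$}.
FIRST(S) = {a}
FIRST(X) = {}
FOLLOW(S) = {$}
FOLLOW(X) = {a}
Therefore, FOLLOW(S) = {$}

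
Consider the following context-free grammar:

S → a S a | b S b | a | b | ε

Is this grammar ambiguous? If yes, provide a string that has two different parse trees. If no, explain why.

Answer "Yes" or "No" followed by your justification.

No - the grammar is unambiguous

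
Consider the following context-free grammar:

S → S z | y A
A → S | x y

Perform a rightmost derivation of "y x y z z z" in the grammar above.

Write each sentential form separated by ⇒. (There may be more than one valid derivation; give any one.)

S ⇒ S z ⇒ S z z ⇒ S z z z ⇒ y A z z z ⇒ y x y z z z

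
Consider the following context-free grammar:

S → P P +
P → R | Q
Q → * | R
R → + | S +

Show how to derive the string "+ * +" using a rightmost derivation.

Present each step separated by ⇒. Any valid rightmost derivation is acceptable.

S ⇒ P P + ⇒ P Q + ⇒ P * + ⇒ R * + ⇒ + * +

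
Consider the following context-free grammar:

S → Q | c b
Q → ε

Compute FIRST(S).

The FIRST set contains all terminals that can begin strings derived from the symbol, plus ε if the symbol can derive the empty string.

We compute FIRST(S) using the standard algorithm.
FIRST(Q) = {ε}
FIRST(S) = {c, ε}
Therefore, FIRST(S) = {c, ε}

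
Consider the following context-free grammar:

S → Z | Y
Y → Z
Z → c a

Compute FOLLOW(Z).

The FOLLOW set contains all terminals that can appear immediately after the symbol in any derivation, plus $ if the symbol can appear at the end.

We compute FOLLOW(Z) using the standard algorithm.
FOLLOW(S) starts with {$}.
FIRST(S) = {c}
FIRST(Y) = {c}
FIRST(Z) = {c}
FOLLOW(S) = {$}
FOLLOW(Y) = {$}
FOLLOW(Z) = {$}
Therefore, FOLLOW(Z) = {$}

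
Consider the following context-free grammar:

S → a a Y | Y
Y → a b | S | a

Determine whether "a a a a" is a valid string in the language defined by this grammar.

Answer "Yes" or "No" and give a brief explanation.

No - no valid derivation exists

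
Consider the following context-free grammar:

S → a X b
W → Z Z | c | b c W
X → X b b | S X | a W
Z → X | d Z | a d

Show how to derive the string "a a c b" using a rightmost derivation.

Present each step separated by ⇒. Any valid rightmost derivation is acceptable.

S ⇒ a X b ⇒ a a W b ⇒ a a c b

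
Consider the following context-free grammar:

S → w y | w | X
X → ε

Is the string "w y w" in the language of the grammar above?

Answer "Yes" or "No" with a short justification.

No - no valid derivation exists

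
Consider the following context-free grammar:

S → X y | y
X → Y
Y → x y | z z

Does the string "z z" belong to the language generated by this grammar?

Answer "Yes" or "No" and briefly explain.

No - no valid derivation exists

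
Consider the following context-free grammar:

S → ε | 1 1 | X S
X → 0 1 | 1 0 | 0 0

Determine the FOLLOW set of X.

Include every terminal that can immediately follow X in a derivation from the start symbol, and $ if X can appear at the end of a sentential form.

We compute FOLLOW(X) using the standard algorithm.
FOLLOW(S) starts with {$}.
FIRST(S) = {0, 1, ε}
FIRST(X) = {0, 1}
FOLLOW(S) = {$}
FOLLOW(X) = {$, 0, 1}
Therefore, FOLLOW(X) = {$, 0, 1}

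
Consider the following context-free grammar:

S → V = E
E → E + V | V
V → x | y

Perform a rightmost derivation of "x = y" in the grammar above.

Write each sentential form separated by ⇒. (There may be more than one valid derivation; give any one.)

S ⇒ V = E ⇒ V = V ⇒ V = y ⇒ x = y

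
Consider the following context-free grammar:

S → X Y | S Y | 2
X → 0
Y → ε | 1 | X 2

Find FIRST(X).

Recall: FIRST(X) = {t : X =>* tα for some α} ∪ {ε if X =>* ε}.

We compute FIRST(X) using the standard algorithm.
FIRST(S) = {0, 2}
FIRST(X) = {0}
FIRST(Y) = {0, 1, ε}
Therefore, FIRST(X) = {0}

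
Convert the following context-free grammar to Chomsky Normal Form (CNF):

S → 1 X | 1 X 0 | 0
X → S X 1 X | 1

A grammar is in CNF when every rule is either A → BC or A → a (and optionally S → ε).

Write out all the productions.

T1 → 1; T0 → 0; S → 0; X → 1; S → T1 X; S → T1 X0; X0 → X T0; X → S X1; X1 → X X2; X2 → T1 X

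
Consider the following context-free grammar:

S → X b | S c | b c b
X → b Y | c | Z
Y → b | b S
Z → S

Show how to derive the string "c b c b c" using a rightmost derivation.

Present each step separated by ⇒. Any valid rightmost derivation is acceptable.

S ⇒ S c ⇒ X b c ⇒ Z b c ⇒ S b c ⇒ S c b c ⇒ X b c b c ⇒ c b c b c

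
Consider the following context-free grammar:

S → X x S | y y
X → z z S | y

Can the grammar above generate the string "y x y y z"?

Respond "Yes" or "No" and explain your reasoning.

No - no valid derivation exists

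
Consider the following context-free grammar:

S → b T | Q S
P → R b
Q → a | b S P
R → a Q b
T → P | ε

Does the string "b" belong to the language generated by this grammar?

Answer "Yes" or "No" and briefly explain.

Yes - a valid derivation exists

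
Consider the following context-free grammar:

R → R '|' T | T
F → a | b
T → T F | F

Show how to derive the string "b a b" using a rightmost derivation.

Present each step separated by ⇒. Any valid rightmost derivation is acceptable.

R ⇒ T ⇒ T F ⇒ T b ⇒ T F b ⇒ T a b ⇒ F a b ⇒ b a b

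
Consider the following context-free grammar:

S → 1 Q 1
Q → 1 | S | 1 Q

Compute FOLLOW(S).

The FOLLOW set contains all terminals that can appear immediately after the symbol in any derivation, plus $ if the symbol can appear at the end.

We compute FOLLOW(S) using the standard algorithm.
FOLLOW(S) starts with {$}.
FIRST(Q) = {1}
FIRST(S) = {1}
FOLLOW(Q) = {1}
FOLLOW(S) = {$, 1}
Therefore, FOLLOW(S) = {$, 1}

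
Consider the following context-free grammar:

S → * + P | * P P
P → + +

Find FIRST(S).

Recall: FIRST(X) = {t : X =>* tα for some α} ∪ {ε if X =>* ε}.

We compute FIRST(S) using the standard algorithm.
FIRST(P) = {+}
FIRST(S) = {*}
Therefore, FIRST(S) = {*}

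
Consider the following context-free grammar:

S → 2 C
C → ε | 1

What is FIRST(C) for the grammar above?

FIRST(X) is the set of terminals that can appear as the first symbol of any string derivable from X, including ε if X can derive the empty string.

We compute FIRST(C) using the standard algorithm.
FIRST(C) = {1, ε}
FIRST(S) = {2}
Therefore, FIRST(C) = {1, ε}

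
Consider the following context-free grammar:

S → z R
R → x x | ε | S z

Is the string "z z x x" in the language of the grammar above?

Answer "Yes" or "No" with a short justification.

No - no valid derivation exists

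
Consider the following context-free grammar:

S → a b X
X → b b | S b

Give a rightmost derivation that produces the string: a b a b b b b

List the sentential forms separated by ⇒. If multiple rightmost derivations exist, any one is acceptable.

S ⇒ a b X ⇒ a b S b ⇒ a b a b X b ⇒ a b a b b b b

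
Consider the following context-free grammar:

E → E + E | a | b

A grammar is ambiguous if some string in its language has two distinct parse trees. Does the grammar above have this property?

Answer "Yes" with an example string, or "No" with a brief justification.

Yes - the string 'b + a + b + b + a + b' has two distinct parse trees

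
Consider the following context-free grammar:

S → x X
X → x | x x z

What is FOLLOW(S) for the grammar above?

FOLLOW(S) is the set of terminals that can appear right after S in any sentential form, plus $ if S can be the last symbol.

We compute FOLLOW(S) using the standard algorithm.
FOLLOW(S) starts with {$}.
FIRST(S) = {x}
FIRST(X) = {x}
FOLLOW(S) = {$}
FOLLOW(X) = {$}
Therefore, FOLLOW(S) = {$}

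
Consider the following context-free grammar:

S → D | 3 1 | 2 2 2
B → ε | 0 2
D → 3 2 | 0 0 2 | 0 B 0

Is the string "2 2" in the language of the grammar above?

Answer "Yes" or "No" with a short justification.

No - no valid derivation exists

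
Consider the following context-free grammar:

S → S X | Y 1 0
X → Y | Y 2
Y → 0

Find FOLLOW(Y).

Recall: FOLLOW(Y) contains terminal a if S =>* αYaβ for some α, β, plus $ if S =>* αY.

We compute FOLLOW(Y) using the standard algorithm.
FOLLOW(S) starts with {$}.
FIRST(S) = {0}
FIRST(X) = {0}
FIRST(Y) = {0}
FOLLOW(S) = {$, 0}
FOLLOW(X) = {$, 0}
FOLLOW(Y) = {$, 0, 1, 2}
Therefore, FOLLOW(Y) = {$, 0, 1, 2}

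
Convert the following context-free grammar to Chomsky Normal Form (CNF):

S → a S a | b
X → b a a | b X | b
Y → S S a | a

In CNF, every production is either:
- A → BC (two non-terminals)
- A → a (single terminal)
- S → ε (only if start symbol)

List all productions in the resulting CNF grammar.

TA → a; S → b; TB → b; X → b; Y → a; S → TA X0; X0 → S TA; X → TB X1; X1 → TA TA; X → TB X; Y → S X2; X2 → S TA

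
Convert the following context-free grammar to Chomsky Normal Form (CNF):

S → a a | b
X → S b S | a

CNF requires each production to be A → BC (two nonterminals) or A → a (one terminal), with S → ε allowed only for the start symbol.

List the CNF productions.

TA → a; S → b; TB → b; X → a; S → TA TA; X → S X0; X0 → TB S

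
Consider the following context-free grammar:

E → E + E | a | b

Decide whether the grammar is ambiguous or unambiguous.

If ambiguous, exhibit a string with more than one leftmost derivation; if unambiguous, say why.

Ambiguous - the string 'b + b + a + a' has two distinct leftmost derivations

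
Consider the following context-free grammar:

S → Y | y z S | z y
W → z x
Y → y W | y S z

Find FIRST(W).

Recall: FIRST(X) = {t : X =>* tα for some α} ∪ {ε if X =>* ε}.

We compute FIRST(W) using the standard algorithm.
FIRST(S) = {y, z}
FIRST(W) = {z}
FIRST(Y) = {y}
Therefore, FIRST(W) = {z}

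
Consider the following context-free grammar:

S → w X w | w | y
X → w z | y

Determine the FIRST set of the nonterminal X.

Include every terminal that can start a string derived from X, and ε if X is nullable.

We compute FIRST(X) using the standard algorithm.
FIRST(S) = {w, y}
FIRST(X) = {w, y}
Therefore, FIRST(X) = {w, y}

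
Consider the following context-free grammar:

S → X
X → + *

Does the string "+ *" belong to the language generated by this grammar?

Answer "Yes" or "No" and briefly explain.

Yes - a valid derivation exists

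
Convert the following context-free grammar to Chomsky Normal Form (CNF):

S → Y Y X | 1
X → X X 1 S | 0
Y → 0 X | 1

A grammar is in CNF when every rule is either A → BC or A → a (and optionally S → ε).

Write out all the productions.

S → 1; T1 → 1; X → 0; T0 → 0; Y → 1; S → Y X0; X0 → Y X; X → X X1; X1 → X X2; X2 → T1 S; Y → T0 X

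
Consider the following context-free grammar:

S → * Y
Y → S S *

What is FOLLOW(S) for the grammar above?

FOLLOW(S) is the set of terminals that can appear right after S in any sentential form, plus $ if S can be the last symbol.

We compute FOLLOW(S) using the standard algorithm.
FOLLOW(S) starts with {$}.
FIRST(S) = {*}
FIRST(Y) = {*}
FOLLOW(S) = {$, *}
FOLLOW(Y) = {$, *}
Therefore, FOLLOW(S) = {$, *}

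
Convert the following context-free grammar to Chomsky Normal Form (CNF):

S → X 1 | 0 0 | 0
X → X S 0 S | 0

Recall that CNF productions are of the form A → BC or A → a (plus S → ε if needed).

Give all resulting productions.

T1 → 1; T0 → 0; S → 0; X → 0; S → X T1; S → T0 T0; X → X X0; X0 → S X1; X1 → T0 S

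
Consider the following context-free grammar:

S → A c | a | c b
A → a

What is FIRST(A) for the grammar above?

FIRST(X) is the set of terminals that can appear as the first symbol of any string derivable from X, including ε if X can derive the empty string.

We compute FIRST(A) using the standard algorithm.
FIRST(A) = {a}
FIRST(S) = {a, c}
Therefore, FIRST(A) = {a}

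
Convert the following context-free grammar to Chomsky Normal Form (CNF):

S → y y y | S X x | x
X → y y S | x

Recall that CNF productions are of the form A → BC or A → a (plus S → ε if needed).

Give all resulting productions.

TY → y; TX → x; S → x; X → x; S → TY X0; X0 → TY TY; S → S X1; X1 → X TX; X → TY X2; X2 → TY S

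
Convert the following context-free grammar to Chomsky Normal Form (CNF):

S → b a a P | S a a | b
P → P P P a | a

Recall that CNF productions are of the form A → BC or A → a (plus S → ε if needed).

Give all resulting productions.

TB → b; TA → a; S → b; P → a; S → TB X0; X0 → TA X1; X1 → TA P; S → S X2; X2 → TA TA; P → P X3; X3 → P X4; X4 → P TA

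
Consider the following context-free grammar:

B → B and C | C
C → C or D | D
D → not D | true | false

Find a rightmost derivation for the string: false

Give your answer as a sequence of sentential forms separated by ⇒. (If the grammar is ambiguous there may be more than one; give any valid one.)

B ⇒ C ⇒ D ⇒ false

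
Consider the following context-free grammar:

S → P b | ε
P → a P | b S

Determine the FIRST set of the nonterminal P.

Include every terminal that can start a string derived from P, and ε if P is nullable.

We compute FIRST(P) using the standard algorithm.
FIRST(P) = {a, b}
FIRST(S) = {a, b, ε}
Therefore, FIRST(P) = {a, b}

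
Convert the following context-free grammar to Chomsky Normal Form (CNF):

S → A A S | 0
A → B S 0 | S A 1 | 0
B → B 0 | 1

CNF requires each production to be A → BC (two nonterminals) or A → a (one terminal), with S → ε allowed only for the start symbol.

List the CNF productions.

S → 0; T0 → 0; T1 → 1; A → 0; B → 1; S → A X0; X0 → A S; A → B X1; X1 → S T0; A → S X2; X2 → A T1; B → B T0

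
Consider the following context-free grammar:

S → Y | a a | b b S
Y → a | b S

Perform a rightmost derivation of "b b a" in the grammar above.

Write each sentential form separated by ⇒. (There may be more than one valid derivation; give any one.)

S ⇒ b b S ⇒ b b Y ⇒ b b a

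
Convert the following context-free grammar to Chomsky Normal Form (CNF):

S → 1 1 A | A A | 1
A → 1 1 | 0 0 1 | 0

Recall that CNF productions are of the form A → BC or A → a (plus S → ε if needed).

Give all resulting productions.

T1 → 1; S → 1; T0 → 0; A → 0; S → T1 X0; X0 → T1 A; S → A A; A → T1 T1; A → T0 X1; X1 → T0 T1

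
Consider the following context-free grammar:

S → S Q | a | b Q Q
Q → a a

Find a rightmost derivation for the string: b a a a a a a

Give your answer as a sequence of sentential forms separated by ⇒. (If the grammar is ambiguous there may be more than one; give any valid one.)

S ⇒ S Q ⇒ S a a ⇒ b Q Q a a ⇒ b Q a a a a ⇒ b a a a a a a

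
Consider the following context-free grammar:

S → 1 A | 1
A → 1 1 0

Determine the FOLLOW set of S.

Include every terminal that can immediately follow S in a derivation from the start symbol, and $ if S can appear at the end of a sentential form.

We compute FOLLOW(S) using the standard algorithm.
FOLLOW(S) starts with {$}.
FIRST(A) = {1}
FIRST(S) = {1}
FOLLOW(A) = {$}
FOLLOW(S) = {$}
Therefore, FOLLOW(S) = {$}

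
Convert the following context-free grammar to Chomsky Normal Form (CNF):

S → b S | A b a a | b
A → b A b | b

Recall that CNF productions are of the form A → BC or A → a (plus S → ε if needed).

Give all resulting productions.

TB → b; TA → a; S → b; A → b; S → TB S; S → A X0; X0 → TB X1; X1 → TA TA; A → TB X2; X2 → A TB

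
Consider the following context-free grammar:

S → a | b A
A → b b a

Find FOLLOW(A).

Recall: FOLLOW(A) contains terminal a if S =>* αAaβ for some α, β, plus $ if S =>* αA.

We compute FOLLOW(A) using the standard algorithm.
FOLLOW(S) starts with {$}.
FIRST(A) = {b}
FIRST(S) = {a, b}
FOLLOW(A) = {$}
FOLLOW(S) = {$}
Therefore, FOLLOW(A) = {$}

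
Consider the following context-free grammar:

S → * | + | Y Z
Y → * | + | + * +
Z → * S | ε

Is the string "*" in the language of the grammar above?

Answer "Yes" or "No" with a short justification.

Yes - a valid derivation exists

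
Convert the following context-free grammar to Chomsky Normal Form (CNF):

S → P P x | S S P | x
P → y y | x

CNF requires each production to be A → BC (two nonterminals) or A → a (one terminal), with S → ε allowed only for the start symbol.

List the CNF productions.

TX → x; S → x; TY → y; P → x; S → P X0; X0 → P TX; S → S X1; X1 → S P; P → TY TY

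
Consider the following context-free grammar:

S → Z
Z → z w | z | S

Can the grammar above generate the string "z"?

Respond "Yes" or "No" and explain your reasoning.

Yes - a valid derivation exists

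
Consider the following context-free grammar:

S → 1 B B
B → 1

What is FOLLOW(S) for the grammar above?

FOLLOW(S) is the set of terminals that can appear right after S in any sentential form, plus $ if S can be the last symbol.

We compute FOLLOW(S) using the standard algorithm.
FOLLOW(S) starts with {$}.
FIRST(B) = {1}
FIRST(S) = {1}
FOLLOW(B) = {$, 1}
FOLLOW(S) = {$}
Therefore, FOLLOW(S) = {$}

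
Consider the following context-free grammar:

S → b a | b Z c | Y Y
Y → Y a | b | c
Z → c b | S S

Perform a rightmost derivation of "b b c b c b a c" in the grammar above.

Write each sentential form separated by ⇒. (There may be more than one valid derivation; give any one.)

S ⇒ b Z c ⇒ b S S c ⇒ b S b a c ⇒ b b Z c b a c ⇒ b b c b c b a c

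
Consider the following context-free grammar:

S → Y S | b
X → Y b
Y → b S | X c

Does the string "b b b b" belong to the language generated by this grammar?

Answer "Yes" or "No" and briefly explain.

No - no valid derivation exists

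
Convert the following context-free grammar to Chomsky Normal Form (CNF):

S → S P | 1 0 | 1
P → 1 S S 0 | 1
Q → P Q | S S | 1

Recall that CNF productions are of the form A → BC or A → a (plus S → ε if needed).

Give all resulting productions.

T1 → 1; T0 → 0; S → 1; P → 1; Q → 1; S → S P; S → T1 T0; P → T1 X0; X0 → S X1; X1 → S T0; Q → P Q; Q → S S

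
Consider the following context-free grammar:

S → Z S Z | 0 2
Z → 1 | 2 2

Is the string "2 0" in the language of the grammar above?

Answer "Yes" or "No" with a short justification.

No - no valid derivation exists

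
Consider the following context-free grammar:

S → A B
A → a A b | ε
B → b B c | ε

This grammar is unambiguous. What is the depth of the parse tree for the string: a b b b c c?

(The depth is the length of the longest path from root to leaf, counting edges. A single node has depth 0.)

4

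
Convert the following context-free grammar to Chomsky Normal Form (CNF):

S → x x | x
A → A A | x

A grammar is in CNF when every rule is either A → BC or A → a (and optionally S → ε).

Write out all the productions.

TX → x; S → x; A → x; S → TX TX; A → A A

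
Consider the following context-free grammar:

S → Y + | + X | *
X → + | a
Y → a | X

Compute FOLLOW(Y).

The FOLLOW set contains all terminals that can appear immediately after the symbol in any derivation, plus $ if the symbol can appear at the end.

We compute FOLLOW(Y) using the standard algorithm.
FOLLOW(S) starts with {$}.
FIRST(S) = {*, +, a}
FIRST(X) = {+, a}
FIRST(Y) = {+, a}
FOLLOW(S) = {$}
FOLLOW(X) = {$, +}
FOLLOW(Y) = {+}
Therefore, FOLLOW(Y) = {+}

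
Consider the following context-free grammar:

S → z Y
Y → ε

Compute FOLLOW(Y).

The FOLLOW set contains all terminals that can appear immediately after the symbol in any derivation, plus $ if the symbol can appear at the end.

We compute FOLLOW(Y) using the standard algorithm.
FOLLOW(S) starts with {$}.
FIRST(S) = {z}
FIRST(Y) = {ε}
FOLLOW(S) = {$}
FOLLOW(Y) = {$}
Therefore, FOLLOW(Y) = {$}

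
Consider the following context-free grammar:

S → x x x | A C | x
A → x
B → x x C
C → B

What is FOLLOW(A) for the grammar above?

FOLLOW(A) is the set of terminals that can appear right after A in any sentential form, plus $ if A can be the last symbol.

We compute FOLLOW(A) using the standard algorithm.
FOLLOW(S) starts with {$}.
FIRST(A) = {x}
FIRST(B) = {x}
FIRST(C) = {x}
FIRST(S) = {x}
FOLLOW(A) = {x}
FOLLOW(B) = {$}
FOLLOW(C) = {$}
FOLLOW(S) = {$}
Therefore, FOLLOW(A) = {x}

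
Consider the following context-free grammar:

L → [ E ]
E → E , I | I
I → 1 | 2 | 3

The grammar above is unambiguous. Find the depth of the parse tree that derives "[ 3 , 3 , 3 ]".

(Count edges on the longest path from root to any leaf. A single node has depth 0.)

5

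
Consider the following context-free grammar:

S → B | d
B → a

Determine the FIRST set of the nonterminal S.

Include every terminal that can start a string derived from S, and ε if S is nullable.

We compute FIRST(S) using the standard algorithm.
FIRST(B) = {a}
FIRST(S) = {a, d}
Therefore, FIRST(S) = {a, d}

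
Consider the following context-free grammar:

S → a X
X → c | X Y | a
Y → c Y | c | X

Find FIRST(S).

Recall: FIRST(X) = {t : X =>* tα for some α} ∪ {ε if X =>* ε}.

We compute FIRST(S) using the standard algorithm.
FIRST(S) = {a}
FIRST(X) = {a, c}
FIRST(Y) = {a, c}
Therefore, FIRST(S) = {a}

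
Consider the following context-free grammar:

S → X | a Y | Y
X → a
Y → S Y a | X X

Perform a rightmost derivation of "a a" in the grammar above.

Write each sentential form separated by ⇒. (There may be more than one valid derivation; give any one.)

S ⇒ Y ⇒ X X ⇒ X a ⇒ a a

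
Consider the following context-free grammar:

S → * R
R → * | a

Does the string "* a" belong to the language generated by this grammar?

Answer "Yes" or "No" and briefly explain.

Yes - a valid derivation exists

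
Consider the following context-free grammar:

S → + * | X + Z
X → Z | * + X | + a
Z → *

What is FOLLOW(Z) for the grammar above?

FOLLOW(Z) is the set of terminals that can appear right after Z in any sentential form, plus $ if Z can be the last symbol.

We compute FOLLOW(Z) using the standard algorithm.
FOLLOW(S) starts with {$}.
FIRST(S) = {*, +}
FIRST(X) = {*, +}
FIRST(Z) = {*}
FOLLOW(S) = {$}
FOLLOW(X) = {+}
FOLLOW(Z) = {$, +}
Therefore, FOLLOW(Z) = {$, +}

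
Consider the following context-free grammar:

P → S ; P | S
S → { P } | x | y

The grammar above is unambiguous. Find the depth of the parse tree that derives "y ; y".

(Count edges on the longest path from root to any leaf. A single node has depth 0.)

3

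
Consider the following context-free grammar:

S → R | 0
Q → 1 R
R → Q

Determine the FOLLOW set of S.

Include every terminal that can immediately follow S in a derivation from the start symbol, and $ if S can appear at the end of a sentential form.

We compute FOLLOW(S) using the standard algorithm.
FOLLOW(S) starts with {$}.
FIRST(Q) = {1}
FIRST(R) = {1}
FIRST(S) = {0, 1}
FOLLOW(Q) = {$}
FOLLOW(R) = {$}
FOLLOW(S) = {$}
Therefore, FOLLOW(S) = {$}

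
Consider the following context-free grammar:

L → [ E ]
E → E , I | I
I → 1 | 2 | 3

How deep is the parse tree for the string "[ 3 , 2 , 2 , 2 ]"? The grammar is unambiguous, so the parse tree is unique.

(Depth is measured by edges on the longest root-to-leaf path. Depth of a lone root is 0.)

6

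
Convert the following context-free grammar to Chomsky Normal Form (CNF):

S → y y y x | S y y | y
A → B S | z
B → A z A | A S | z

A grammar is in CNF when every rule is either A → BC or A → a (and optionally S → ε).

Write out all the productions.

TY → y; TX → x; S → y; A → z; TZ → z; B → z; S → TY X0; X0 → TY X1; X1 → TY TX; S → S X2; X2 → TY TY; A → B S; B → A X3; X3 → TZ A; B → A S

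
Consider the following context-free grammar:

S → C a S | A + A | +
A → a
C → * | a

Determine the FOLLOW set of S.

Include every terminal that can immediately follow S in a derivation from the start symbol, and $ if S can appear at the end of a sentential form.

We compute FOLLOW(S) using the standard algorithm.
FOLLOW(S) starts with {$}.
FIRST(A) = {a}
FIRST(C) = {*, a}
FIRST(S) = {*, +, a}
FOLLOW(A) = {$, +}
FOLLOW(C) = {a}
FOLLOW(S) = {$}
Therefore, FOLLOW(S) = {$}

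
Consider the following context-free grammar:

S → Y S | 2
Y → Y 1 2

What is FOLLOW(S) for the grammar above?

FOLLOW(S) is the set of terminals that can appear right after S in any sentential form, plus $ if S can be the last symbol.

We compute FOLLOW(S) using the standard algorithm.
FOLLOW(S) starts with {$}.
FIRST(S) = {2}
FIRST(Y) = {}
FOLLOW(S) = {$}
FOLLOW(Y) = {1, 2}
Therefore, FOLLOW(S) = {$}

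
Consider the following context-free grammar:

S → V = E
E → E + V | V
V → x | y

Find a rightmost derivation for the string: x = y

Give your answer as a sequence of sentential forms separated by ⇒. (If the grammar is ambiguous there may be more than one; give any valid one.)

S ⇒ V = E ⇒ V = V ⇒ V = y ⇒ x = y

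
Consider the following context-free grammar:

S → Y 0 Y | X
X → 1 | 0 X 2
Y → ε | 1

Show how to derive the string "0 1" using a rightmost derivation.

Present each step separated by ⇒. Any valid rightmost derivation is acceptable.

S ⇒ Y 0 Y ⇒ Y 0 1 ⇒ 0 1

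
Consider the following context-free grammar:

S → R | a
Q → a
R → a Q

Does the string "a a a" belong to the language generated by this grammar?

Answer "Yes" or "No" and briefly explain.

No - no valid derivation exists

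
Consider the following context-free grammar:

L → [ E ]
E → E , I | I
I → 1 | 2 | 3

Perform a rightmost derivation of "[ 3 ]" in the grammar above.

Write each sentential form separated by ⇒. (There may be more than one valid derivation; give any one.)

L ⇒ [ E ] ⇒ [ I ] ⇒ [ 3 ]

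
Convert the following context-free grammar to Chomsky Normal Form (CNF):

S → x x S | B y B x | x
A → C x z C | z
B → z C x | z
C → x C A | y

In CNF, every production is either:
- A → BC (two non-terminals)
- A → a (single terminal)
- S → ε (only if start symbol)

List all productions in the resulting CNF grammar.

TX → x; TY → y; S → x; TZ → z; A → z; B → z; C → y; S → TX X0; X0 → TX S; S → B X1; X1 → TY X2; X2 → B TX; A → C X3; X3 → TX X4; X4 → TZ C; B → TZ X5; X5 → C TX; C → TX X6; X6 → C A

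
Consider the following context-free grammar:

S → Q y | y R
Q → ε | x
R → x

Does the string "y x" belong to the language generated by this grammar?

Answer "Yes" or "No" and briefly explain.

Yes - a valid derivation exists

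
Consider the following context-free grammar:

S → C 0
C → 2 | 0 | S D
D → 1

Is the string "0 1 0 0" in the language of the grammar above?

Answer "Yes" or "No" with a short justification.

No - no valid derivation exists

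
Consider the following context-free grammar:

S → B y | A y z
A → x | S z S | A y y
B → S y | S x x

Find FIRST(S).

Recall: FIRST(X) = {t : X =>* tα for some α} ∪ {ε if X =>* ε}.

We compute FIRST(S) using the standard algorithm.
FIRST(A) = {x}
FIRST(B) = {x}
FIRST(S) = {x}
Therefore, FIRST(S) = {x}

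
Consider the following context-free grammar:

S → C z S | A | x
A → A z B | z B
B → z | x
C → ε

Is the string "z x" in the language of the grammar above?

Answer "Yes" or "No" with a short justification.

Yes - a valid derivation exists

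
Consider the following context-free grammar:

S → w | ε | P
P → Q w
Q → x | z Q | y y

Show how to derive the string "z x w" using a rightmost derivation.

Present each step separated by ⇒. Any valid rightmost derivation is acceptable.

S ⇒ P ⇒ Q w ⇒ z Q w ⇒ z x w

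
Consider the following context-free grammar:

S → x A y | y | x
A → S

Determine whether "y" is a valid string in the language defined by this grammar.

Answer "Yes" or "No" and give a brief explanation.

Yes - a valid derivation exists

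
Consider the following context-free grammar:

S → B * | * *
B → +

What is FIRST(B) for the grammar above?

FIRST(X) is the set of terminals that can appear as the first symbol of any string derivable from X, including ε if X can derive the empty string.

We compute FIRST(B) using the standard algorithm.
FIRST(B) = {+}
FIRST(S) = {*, +}
Therefore, FIRST(B) = {+}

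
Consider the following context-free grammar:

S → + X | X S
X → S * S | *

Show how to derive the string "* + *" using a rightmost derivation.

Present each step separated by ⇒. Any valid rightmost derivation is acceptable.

S ⇒ X S ⇒ X + X ⇒ X + * ⇒ * + *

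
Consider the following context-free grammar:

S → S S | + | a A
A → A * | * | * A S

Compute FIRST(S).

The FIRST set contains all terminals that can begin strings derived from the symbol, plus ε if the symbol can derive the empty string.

We compute FIRST(S) using the standard algorithm.
FIRST(A) = {*}
FIRST(S) = {+, a}
Therefore, FIRST(S) = {+, a}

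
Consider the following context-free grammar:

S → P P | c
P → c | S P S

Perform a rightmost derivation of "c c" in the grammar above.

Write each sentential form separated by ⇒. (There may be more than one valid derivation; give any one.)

S ⇒ P P ⇒ P c ⇒ c c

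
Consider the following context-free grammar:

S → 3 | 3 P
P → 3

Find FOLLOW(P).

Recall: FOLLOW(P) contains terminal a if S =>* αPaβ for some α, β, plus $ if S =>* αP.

We compute FOLLOW(P) using the standard algorithm.
FOLLOW(S) starts with {$}.
FIRST(P) = {3}
FIRST(S) = {3}
FOLLOW(P) = {$}
FOLLOW(S) = {$}
Therefore, FOLLOW(P) = {$}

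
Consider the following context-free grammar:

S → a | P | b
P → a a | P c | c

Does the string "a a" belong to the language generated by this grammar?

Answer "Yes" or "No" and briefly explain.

Yes - a valid derivation exists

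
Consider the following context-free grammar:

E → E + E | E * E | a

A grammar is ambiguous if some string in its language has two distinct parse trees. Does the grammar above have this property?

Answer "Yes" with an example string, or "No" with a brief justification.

Yes - the string 'a + a * a + a * a' has two distinct parse trees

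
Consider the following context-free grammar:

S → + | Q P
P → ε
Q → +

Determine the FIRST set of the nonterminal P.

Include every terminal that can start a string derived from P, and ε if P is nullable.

We compute FIRST(P) using the standard algorithm.
FIRST(P) = {ε}
FIRST(Q) = {+}
FIRST(S) = {+}
Therefore, FIRST(P) = {ε}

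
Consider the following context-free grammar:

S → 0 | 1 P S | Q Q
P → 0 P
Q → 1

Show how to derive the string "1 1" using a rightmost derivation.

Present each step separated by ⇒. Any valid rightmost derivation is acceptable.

S ⇒ Q Q ⇒ Q 1 ⇒ 1 1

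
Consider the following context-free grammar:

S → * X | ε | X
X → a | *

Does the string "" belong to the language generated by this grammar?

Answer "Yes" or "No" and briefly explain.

Yes - a valid derivation exists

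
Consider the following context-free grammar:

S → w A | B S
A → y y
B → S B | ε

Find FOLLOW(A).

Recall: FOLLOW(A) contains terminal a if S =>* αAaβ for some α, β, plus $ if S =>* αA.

We compute FOLLOW(A) using the standard algorithm.
FOLLOW(S) starts with {$}.
FIRST(A) = {y}
FIRST(B) = {w, ε}
FIRST(S) = {w}
FOLLOW(A) = {$, w}
FOLLOW(B) = {w}
FOLLOW(S) = {$, w}
Therefore, FOLLOW(A) = {$, w}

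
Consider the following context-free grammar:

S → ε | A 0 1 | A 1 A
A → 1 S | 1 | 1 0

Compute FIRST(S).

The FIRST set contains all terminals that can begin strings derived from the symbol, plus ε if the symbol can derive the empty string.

We compute FIRST(S) using the standard algorithm.
FIRST(A) = {1}
FIRST(S) = {1, ε}
Therefore, FIRST(S) = {1, ε}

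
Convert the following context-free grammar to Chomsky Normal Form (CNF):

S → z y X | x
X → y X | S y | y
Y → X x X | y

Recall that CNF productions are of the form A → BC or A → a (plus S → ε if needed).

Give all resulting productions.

TZ → z; TY → y; S → x; X → y; TX → x; Y → y; S → TZ X0; X0 → TY X; X → TY X; X → S TY; Y → X X1; X1 → TX X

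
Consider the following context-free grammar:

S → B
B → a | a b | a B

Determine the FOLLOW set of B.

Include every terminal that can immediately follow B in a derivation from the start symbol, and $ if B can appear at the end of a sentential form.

We compute FOLLOW(B) using the standard algorithm.
FOLLOW(S) starts with {$}.
FIRST(B) = {a}
FIRST(S) = {a}
FOLLOW(B) = {$}
FOLLOW(S) = {$}
Therefore, FOLLOW(B) = {$}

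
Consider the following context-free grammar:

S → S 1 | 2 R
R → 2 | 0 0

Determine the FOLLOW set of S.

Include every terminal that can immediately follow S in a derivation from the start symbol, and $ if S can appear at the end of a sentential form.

We compute FOLLOW(S) using the standard algorithm.
FOLLOW(S) starts with {$}.
FIRST(R) = {0, 2}
FIRST(S) = {2}
FOLLOW(R) = {$, 1}
FOLLOW(S) = {$, 1}
Therefore, FOLLOW(S) = {$, 1}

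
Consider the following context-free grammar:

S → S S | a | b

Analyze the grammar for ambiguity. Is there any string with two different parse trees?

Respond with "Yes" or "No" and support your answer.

Yes - the string 'b b b b a' has two distinct parse trees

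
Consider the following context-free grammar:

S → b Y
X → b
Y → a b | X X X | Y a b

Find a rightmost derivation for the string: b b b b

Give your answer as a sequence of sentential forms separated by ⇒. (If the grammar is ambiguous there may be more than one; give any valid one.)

S ⇒ b Y ⇒ b X X X ⇒ b X X b ⇒ b X b b ⇒ b b b b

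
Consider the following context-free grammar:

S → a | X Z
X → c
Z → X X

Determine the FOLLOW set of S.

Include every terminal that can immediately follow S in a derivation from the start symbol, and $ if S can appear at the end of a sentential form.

We compute FOLLOW(S) using the standard algorithm.
FOLLOW(S) starts with {$}.
FIRST(S) = {a, c}
FIRST(X) = {c}
FIRST(Z) = {c}
FOLLOW(S) = {$}
FOLLOW(X) = {$, c}
FOLLOW(Z) = {$}
Therefore, FOLLOW(S) = {$}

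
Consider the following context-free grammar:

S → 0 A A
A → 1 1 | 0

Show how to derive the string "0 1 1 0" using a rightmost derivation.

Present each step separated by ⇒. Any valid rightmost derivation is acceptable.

S ⇒ 0 A A ⇒ 0 A 0 ⇒ 0 1 1 0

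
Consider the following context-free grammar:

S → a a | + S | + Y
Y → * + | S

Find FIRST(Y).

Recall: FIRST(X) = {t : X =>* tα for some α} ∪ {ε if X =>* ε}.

We compute FIRST(Y) using the standard algorithm.
FIRST(S) = {+, a}
FIRST(Y) = {*, +, a}
Therefore, FIRST(Y) = {*, +, a}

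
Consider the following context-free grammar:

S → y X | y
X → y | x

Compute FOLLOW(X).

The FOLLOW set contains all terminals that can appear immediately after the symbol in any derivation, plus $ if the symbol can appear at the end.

We compute FOLLOW(X) using the standard algorithm.
FOLLOW(S) starts with {$}.
FIRST(S) = {y}
FIRST(X) = {x, y}
FOLLOW(S) = {$}
FOLLOW(X) = {$}
Therefore, FOLLOW(X) = {$}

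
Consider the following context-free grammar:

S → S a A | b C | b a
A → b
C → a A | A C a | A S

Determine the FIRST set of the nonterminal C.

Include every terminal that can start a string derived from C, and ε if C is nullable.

We compute FIRST(C) using the standard algorithm.
FIRST(A) = {b}
FIRST(C) = {a, b}
FIRST(S) = {b}
Therefore, FIRST(C) = {a, b}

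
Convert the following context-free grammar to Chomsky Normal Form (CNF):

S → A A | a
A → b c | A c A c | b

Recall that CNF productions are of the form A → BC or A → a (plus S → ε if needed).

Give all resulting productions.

S → a; TB → b; TC → c; A → b; S → A A; A → TB TC; A → A X0; X0 → TC X1; X1 → A TC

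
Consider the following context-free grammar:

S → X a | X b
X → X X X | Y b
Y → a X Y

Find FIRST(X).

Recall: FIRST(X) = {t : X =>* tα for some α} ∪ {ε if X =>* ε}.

We compute FIRST(X) using the standard algorithm.
FIRST(S) = {a}
FIRST(X) = {a}
FIRST(Y) = {a}
Therefore, FIRST(X) = {a}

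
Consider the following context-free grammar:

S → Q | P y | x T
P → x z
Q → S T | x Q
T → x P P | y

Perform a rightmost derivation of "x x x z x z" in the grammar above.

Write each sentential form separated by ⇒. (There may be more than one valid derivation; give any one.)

S ⇒ x T ⇒ x x P P ⇒ x x P x z ⇒ x x x z x z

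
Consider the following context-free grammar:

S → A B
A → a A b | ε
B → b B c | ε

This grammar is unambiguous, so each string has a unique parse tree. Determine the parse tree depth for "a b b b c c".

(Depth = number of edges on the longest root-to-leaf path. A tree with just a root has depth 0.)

4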